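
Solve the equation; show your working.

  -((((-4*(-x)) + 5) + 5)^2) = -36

Step 1. [-((((-4*(-x)) + 5) + 5)^2) = -36] leading − — multiply by −1, so neg: (((-4*(-x)) + 5) + 5)^2 = 36.
Step 2. [(((-4*(-x)) + 5) + 5)^2 = 36] √ both sides: 36 ≥ 0 gives two branches ⇒ sqrt: ((-4*(-x)) + 5) + 5 = 6 or -6.
Step 3. [((-4*(-x)) + 5) + 5 = 6 or -6] 5 comes off first (subtract 5) ⇒ sub: (-4*(-x)) + 5 = 1 or -11.
Step 4. [(-4*(-x)) + 5 = 1 or -11] the outer +5 inverts by subtracting 5 ⇒ sub: -4*(-x) = -4 or -16.
Step 5. [-4*(-x) = -4 or -16] -4 out front; divide by -4, so div: -x = 1 or 4.
Step 6. [-x = 1 or 4] leading − — multiply by −1. So neg: x = -1 or -4.

Answer: x ∈ {-4, -1}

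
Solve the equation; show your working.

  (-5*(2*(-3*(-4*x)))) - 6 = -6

Step 1. [(-5*(2*(-3*(-4*x)))) - 6 = -6] -6 is outermost — add 6 both sides, so sub: -5*(2*(-3*(-4*x))) = 0.
Step 2. [-5*(2*(-3*(-4*x))) = 0] -5 out front; divide by -5, so div: 2*(-3*(-4*x)) = 0.
Step 3. [2*(-3*(-4*x)) = 0] leading coefficient 2: divide by 2. So div: -3*(-4*x) = 0.
Step 4. [-3*(-4*x) = 0] divide by the outer -3, so div: -4*x = 0.
Step 5. [-4*x = 0] -4 out front; divide by -4 ⇒ div: x = 0.

Answer: x ∈ {0}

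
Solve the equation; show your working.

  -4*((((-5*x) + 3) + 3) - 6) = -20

Step 1. [-4*((((-5*x) + 3) + 3) - 6) = -20] -4 out front; divide by -4 ⇒ div: (((-5*x) + 3) + 3) - 6 = 5.
Step 2. [(((-5*x) + 3) + 3) - 6 = 5] add 6: x sits inside (… - 6), so sub: ((-5*x) + 3) + 3 = 11.
Step 3. [((-5*x) + 3) + 3 = 11] the outer +3 inverts by subtracting 3. So sub: (-5*x) + 3 = 8.
Step 4. [(-5*x) + 3 = 8] the outer +3 inverts by subtracting 3, so sub: -5*x = 5.
Step 5. [-5*x = 5] -5·(inner) — divide through by -5. So div: x = -1.

Answer: x ∈ {-1}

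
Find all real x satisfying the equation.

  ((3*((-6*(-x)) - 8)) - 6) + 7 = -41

Step 1. [((3*((-6*(-x)) - 8)) - 6) + 7 = -41] subtract 7: x sits inside (… + 7) ⇒ sub: (3*((-6*(-x)) - 8)) - 6 = -48.
Step 2. [(3*((-6*(-x)) - 8)) - 6 = -48] 3 divides every term; factor it out, so factor: ((-6*(-x)) - 8) - 2 = -16.
Step 3. [((-6*(-x)) - 8) - 2 = -16] peel the -2: add 2 from each side ⇒ sub: (-6*(-x)) - 8 = -14.
Step 4. [(-6*(-x)) - 8 = -14] 8 comes off first (add 8) ⇒ sub: -6*(-x) = -6.
Step 5. [-6*(-x) = -6] LHS = -6·(…); ÷-6 both sides, so div: -x = 1.
Step 6. [-x = 1] flip signs both sides ⇒ neg: x = -1.

Answer: x ∈ {-1}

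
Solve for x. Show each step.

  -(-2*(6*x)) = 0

Step 1. [-(-2*(6*x)) = 0] LHS negated; negate both sides, so neg: -2*(6*x) = 0.
Step 2. [-2*(6*x) = 0] leading coefficient -2: divide by -2. So div: 6*x = 0.
Step 3. [6*x = 0] divide by the outer 6. So div: x = 0.

Answer: x ∈ {0}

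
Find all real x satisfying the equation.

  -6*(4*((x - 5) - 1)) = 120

Step 1. [-6*(4*((x - 5) - 1)) = 120] LHS = -6·(…); ÷-6 both sides, so div: 4*((x - 5) - 1) = -20.
Step 2. [4*((x - 5) - 1) = -20] 4·(inner) — divide through by 4 ⇒ div: (x - 5) - 1 = -5.
Step 3. [(x - 5) - 1 = -5] -1 is outermost — add 1 both sides. So sub: x - 5 = -4.
Step 4. [x - 5 = -4] peel the -5: add 5 from each side, so sub: x = 1.

Answer: x ∈ {1}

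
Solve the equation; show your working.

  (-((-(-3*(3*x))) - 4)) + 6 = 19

Step 1. [(-((-(-3*(3*x))) - 4)) + 6 = 19] the outer +6 inverts by subtracting 6. So sub: -((-(-3*(3*x))) - 4) = 13.
Step 2. [-((-(-3*(3*x))) - 4) = 13] LHS negated; negate both sides ⇒ neg: (-(-3*(3*x))) - 4 = -13.
Step 3. [(-(-3*(3*x))) - 4 = -13] the outer -4 inverts by adding 4. So sub: -(-3*(3*x)) = -9.
Step 4. [-(-3*(3*x)) = -9] leading − — multiply by −1, so neg: -3*(3*x) = 9.
Step 5. [-3*(3*x) = 9] LHS = -3·(…); ÷-3 both sides. So div: 3*x = -3.
Step 6. [3*x = -3] 3·(inner) — divide through by 3. So div: x = -1.

Answer: x ∈ {-1}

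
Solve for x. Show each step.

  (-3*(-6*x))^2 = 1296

Step 1. [(-3*(-6*x))^2 = 1296] LHS squared, RHS 1296 ≥ 0: apply √ (±), so sqrt: -3*(-6*x) = 36 or -36.
Step 2. [-3*(-6*x) = 36 or -36] -3 out front; divide by -3 ⇒ div: -6*x = -12 or 12.
Step 3. [-6*x = -12 or 12] -6 out front; divide by -6. So div: x = 2 or -2.

Answer: x ∈ {-2, 2}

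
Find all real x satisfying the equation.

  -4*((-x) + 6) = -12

Step 1. [-4*((-x) + 6) = -12] LHS = -4·(…); ÷-4 both sides, so div: (-x) + 6 = 3.
Step 2. [(-x) + 6 = 3] 6 comes off first (subtract 6) ⇒ sub: -x = -3.
Step 3. [-x = -3] leading − — multiply by −1, so neg: x = 3.

Answer: x ∈ {3}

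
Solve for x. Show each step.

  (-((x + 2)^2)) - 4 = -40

Step 1. [(-((x + 2)^2)) - 4 = -40] -4 is outermost — add 4 both sides ⇒ sub: -((x + 2)^2) = -36.
Step 2. [-((x + 2)^2) = -36] leading − — multiply by −1 ⇒ neg: (x + 2)^2 = 36.
Step 3. [(x + 2)^2 = 36] √ both sides: 36 ≥ 0 gives two branches, so sqrt: x + 2 = 6 or -6.
Step 4. [x + 2 = 6 or -6] the outer +2 inverts by subtracting 2, so sub: x = 4 or -8.

Answer: x ∈ {-8, 4}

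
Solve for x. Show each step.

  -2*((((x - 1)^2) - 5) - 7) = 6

Step 1. [-2*((((x - 1)^2) - 5) - 7) = 6] -2·(inner) — divide through by -2. So div: (((x - 1)^2) - 5) - 7 = -3.
Step 2. [(((x - 1)^2) - 5) - 7 = -3] peel the -7: add 7 from each side, so sub: ((x - 1)^2) - 5 = 4.
Step 3. [((x - 1)^2) - 5 = 4] -5 is outermost — add 5 both sides. So sub: (x - 1)^2 = 9.
Step 4. [(x - 1)^2 = 9] 9 ≥ 0, LHS is (·)² — take ±√ ⇒ sqrt: x - 1 = 3 or -3.
Step 5. [x - 1 = 3 or -3] add 1: x sits inside (… - 1), so sub: x = 4 or -2.

Answer: x ∈ {-2, 4}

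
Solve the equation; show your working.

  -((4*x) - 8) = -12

Step 1. [-((4*x) - 8) = -12] flip signs both sides ⇒ neg: (4*x) - 8 = 12.
Step 2. [(4*x) - 8 = 12] 4 divides every term; factor it out. So factor: x - 2 = 3.
Step 3. [x - 2 = 3] -2 is outermost — add 2 both sides, so sub: x = 5.

Answer: x ∈ {5}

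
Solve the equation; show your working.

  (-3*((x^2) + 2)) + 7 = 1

Step 1. [(-3*((x^2) + 2)) + 7 = 1] subtract 7: x sits inside (… + 7), so sub: -3*((x^2) + 2) = -6.
Step 2. [-3*((x^2) + 2) = -6] -3·(inner) — divide through by -3, so div: (x^2) + 2 = 2.
Step 3. [(x^2) + 2 = 2] peel the +2: subtract 2 from each side ⇒ sub: x^2 = 0.
Step 4. [x^2 = 0] LHS squared, RHS 0 ≥ 0: apply √ (±). So sqrt: x = 0.

Answer: x ∈ {0}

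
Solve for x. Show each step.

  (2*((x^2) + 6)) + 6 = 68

Step 1. [(2*((x^2) + 6)) + 6 = 68] subtract 6: x sits inside (… + 6) ⇒ sub: 2*((x^2) + 6) = 62.
Step 2. [2*((x^2) + 6) = 62] leading coefficient 2: divide by 2, so div: (x^2) + 6 = 31.
Step 3. [(x^2) + 6 = 31] +6 is outermost — subtract 6 both sides. So sub: x^2 = 25.
Step 4. [x^2 = 25] √ both sides: 25 ≥ 0 gives two branches. So sqrt: x = 5 or -5.

Answer: x ∈ {-5, 5}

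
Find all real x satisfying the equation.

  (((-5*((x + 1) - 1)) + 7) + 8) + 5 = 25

Step 1. [(((-5*((x + 1) - 1)) + 7) + 8) + 5 = 25] 5 comes off first (subtract 5), so sub: ((-5*((x + 1) - 1)) + 7) + 8 = 20.
Step 2. [((-5*((x + 1) - 1)) + 7) + 8 = 20] 8 comes off first (subtract 8). So sub: (-5*((x + 1) - 1)) + 7 = 12.
Step 3. [(-5*((x + 1) - 1)) + 7 = 12] +7 is outermost — subtract 7 both sides ⇒ sub: -5*((x + 1) - 1) = 5.
Step 4. [-5*((x + 1) - 1) = 5] -5·(inner) — divide through by -5. So div: (x + 1) - 1 = -1.
Step 5. [(x + 1) - 1 = -1] add 1: x sits inside (… - 1) ⇒ sub: x + 1 = 0.
Step 6. [x + 1 = 0] peel the +1: subtract 1 from each side, so sub: x = -1.

Answer: x ∈ {-1}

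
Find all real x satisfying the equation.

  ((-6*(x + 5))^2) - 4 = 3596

Step 1. [((-6*(x + 5))^2) - 4 = 3596] -4 is outermost — add 4 both sides, so sub: (-6*(x + 5))^2 = 3600.
Step 2. [(-6*(x + 5))^2 = 3600] 3600 ≥ 0, LHS is (·)² — take ±√. So sqrt: -6*(x + 5) = 60 or -60.
Step 3. [-6*(x + 5) = 60 or -60] -6 out front; divide by -6 ⇒ div: x + 5 = -10 or 10.
Step 4. [x + 5 = -10 or 10] peel the +5: subtract 5 from each side. So sub: x = -15 or 5.

Answer: x ∈ {-15, 5}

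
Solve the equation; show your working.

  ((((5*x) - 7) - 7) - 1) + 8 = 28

Step 1. [((((5*x) - 7) - 7) - 1) + 8 = 28] 8 comes off first (subtract 8). So sub: (((5*x) - 7) - 7) - 1 = 20.
Step 2. [(((5*x) - 7) - 7) - 1 = 20] 1 comes off first (add 1), so sub: ((5*x) - 7) - 7 = 21.
Step 3. [((5*x) - 7) - 7 = 21] 7 comes off first (add 7). So sub: (5*x) - 7 = 28.
Step 4. [(5*x) - 7 = 28] peel the -7: add 7 from each side ⇒ sub: 5*x = 35.
Step 5. [5*x = 35] divide by the outer 5. So div: x = 7.

Answer: x ∈ {7}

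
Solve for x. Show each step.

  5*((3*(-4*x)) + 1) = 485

Step 1. [5*((3*(-4*x)) + 1) = 485] leading coefficient 5: divide by 5, so div: (3*(-4*x)) + 1 = 97.
Step 2. [(3*(-4*x)) + 1 = 97] 1 comes off first (subtract 1). So sub: 3*(-4*x) = 96.
Step 3. [3*(-4*x) = 96] 3·(inner) — divide through by 3, so div: -4*x = 32.
Step 4. [-4*x = 32] LHS = -4·(…); ÷-4 both sides ⇒ div: x = -8.

Answer: x ∈ {-8}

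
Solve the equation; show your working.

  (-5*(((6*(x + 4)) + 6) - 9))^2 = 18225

Step 1. [(-5*(((6*(x + 4)) + 6) - 9))^2 = 18225] √ both sides: 18225 ≥ 0 gives two branches, so sqrt: -5*(((6*(x + 4)) + 6) - 9) = 135 or -135.
Step 2. [-5*(((6*(x + 4)) + 6) - 9) = 135 or -135] -5·(inner) — divide through by -5, so div: ((6*(x + 4)) + 6) - 9 = -27 or 27.
Step 3. [((6*(x + 4)) + 6) - 9 = -27 or 27] 9 comes off first (add 9). So sub: (6*(x + 4)) + 6 = -18 or 36.
Step 4. [(6*(x + 4)) + 6 = -18 or 36] common factor 6 (LHS and -18 or 36) — divide through ⇒ factor: (x + 4) + 1 = -3 or 6.
Step 5. [(x + 4) + 1 = -3 or 6] subtract 1: x sits inside (… + 1), so sub: x + 4 = -4 or 5.
Step 6. [x + 4 = -4 or 5] 4 comes off first (subtract 4), so sub: x = -8 or 1.

Answer: x ∈ {-8, 1}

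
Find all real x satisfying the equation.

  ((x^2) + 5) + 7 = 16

Step 1. [((x^2) + 5) + 7 = 16] subtract 7: x sits inside (… + 7). So sub: (x^2) + 5 = 9.
Step 2. [(x^2) + 5 = 9] subtract 5: x sits inside (… + 5). So sub: x^2 = 4.
Step 3. [x^2 = 4] √ both sides: 4 ≥ 0 gives two branches ⇒ sqrt: x = 2 or -2.

Answer: x ∈ {-2, 2}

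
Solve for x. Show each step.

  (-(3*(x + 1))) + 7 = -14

Step 1. [(-(3*(x + 1))) + 7 = -14] peel the +7: subtract 7 from each side. So sub: -(3*(x + 1)) = -21.
Step 2. [-(3*(x + 1)) = -21] flip signs both sides, so neg: 3*(x + 1) = 21.
Step 3. [3*(x + 1) = 21] 3·(inner) — divide through by 3. So div: x + 1 = 7.
Step 4. [x + 1 = 7] +1 is outermost — subtract 1 both sides, so sub: x = 6.

Answer: x ∈ {6}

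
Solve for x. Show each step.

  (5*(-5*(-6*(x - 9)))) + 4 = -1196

Step 1. [(5*(-5*(-6*(x - 9)))) + 4 = -1196] 4 comes off first (subtract 4), so sub: 5*(-5*(-6*(x - 9))) = -1200.
Step 2. [5*(-5*(-6*(x - 9))) = -1200] divide by the outer 5, so div: -5*(-6*(x - 9)) = -240.
Step 3. [-5*(-6*(x - 9)) = -240] LHS = -5·(…); ÷-5 both sides ⇒ div: -6*(x - 9) = 48.
Step 4. [-6*(x - 9) = 48] divide by the outer -6 ⇒ div: x - 9 = -8.
Step 5. [x - 9 = -8] the outer -9 inverts by adding 9, so sub: x = 1.

Answer: x ∈ {1}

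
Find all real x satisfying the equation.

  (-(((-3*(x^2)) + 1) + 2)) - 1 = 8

Step 1. [(-(((-3*(x^2)) + 1) + 2)) - 1 = 8] 1 comes off first (add 1). So sub: -(((-3*(x^2)) + 1) + 2) = 9.
Step 2. [-(((-3*(x^2)) + 1) + 2) = 9] leading − — multiply by −1. So neg: ((-3*(x^2)) + 1) + 2 = -9.
Step 3. [((-3*(x^2)) + 1) + 2 = -9] +2 is outermost — subtract 2 both sides, so sub: (-3*(x^2)) + 1 = -11.
Step 4. [(-3*(x^2)) + 1 = -11] 1 comes off first (subtract 1). So sub: -3*(x^2) = -12.
Step 5. [-3*(x^2) = -12] leading coefficient -3: divide by -3, so div: x^2 = 4.
Step 6. [x^2 = 4] √ both sides: 4 ≥ 0 gives two branches ⇒ sqrt: x = 2 or -2.

Answer: x ∈ {-2, 2}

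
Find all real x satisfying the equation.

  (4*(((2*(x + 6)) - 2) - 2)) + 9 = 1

Step 1. [(4*(((2*(x + 6)) - 2) - 2)) + 9 = 1] +9 is outermost — subtract 9 both sides ⇒ sub: 4*(((2*(x + 6)) - 2) - 2) = -8.
Step 2. [4*(((2*(x + 6)) - 2) - 2) = -8] leading coefficient 4: divide by 4, so div: ((2*(x + 6)) - 2) - 2 = -2.
Step 3. [((2*(x + 6)) - 2) - 2 = -2] -2 is outermost — add 2 both sides. So sub: (2*(x + 6)) - 2 = 0.
Step 4. [(2*(x + 6)) - 2 = 0] 2 divides every term; factor it out ⇒ factor: (x + 6) - 1 = 0.
Step 5. [(x + 6) - 1 = 0] add 1: x sits inside (… - 1). So sub: x + 6 = 1.
Step 6. [x + 6 = 1] subtract 6: x sits inside (… + 6), so sub: x = -5.

Answer: x ∈ {-5}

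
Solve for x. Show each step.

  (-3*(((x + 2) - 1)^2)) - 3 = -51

Step 1. [(-3*(((x + 2) - 1)^2)) - 3 = -51] common factor -3 (LHS and -51) — divide through. So factor: (((x + 2) - 1)^2) + 1 = 17.
Step 2. [(((x + 2) - 1)^2) + 1 = 17] peel the +1: subtract 1 from each side, so sub: ((x + 2) - 1)^2 = 16.
Step 3. [((x + 2) - 1)^2 = 16] 16 ≥ 0, LHS is (·)² — take ±√, so sqrt: (x + 2) - 1 = 4 or -4.
Step 4. [(x + 2) - 1 = 4 or -4] 1 comes off first (add 1), so sub: x + 2 = 5 or -3.
Step 5. [x + 2 = 5 or -3] subtract 2: x sits inside (… + 2) ⇒ sub: x = 3 or -5.

Answer: x ∈ {-5, 3}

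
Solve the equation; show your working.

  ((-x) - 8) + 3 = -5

Step 1. [((-x) - 8) + 3 = -5] the outer +3 inverts by subtracting 3 ⇒ sub: (-x) - 8 = -8.
Step 2. [(-x) - 8 = -8] the outer -8 inverts by adding 8 ⇒ sub: -x = 0.
Step 3. [-x = 0] leading − — multiply by −1, so neg: x = 0.

Answer: x ∈ {0}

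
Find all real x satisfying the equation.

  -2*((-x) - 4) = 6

Step 1. [-2*((-x) - 4) = 6] -2 out front; divide by -2 ⇒ div: (-x) - 4 = -3.
Step 2. [(-x) - 4 = -3] -4 is outermost — add 4 both sides, so sub: -x = 1.
Step 3. [-x = 1] flip signs both sides, so neg: x = -1.

Answer: x ∈ {-1}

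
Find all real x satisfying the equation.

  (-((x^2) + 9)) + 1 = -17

Step 1. [(-((x^2) + 9)) + 1 = -17] the outer +1 inverts by subtracting 1. So sub: -((x^2) + 9) = -18.
Step 2. [-((x^2) + 9) = -18] leading − — multiply by −1 ⇒ neg: (x^2) + 9 = 18.
Step 3. [(x^2) + 9 = 18] peel the +9: subtract 9 from each side, so sub: x^2 = 9.
Step 4. [x^2 = 9] LHS squared, RHS 9 ≥ 0: apply √ (±) ⇒ sqrt: x = 3 or -3.

Answer: x ∈ {-3, 3}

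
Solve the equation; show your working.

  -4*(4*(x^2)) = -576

Step 1. [-4*(4*(x^2)) = -576] divide by the outer -4 ⇒ div: 4*(x^2) = 144.
Step 2. [4*(x^2) = 144] 4·(inner) — divide through by 4, so div: x^2 = 36.
Step 3. [x^2 = 36] 36 ≥ 0, LHS is (·)² — take ±√. So sqrt: x = 6 or -6.

Answer: x ∈ {-6, 6}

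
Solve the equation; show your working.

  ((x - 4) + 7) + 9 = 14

Step 1. [((x - 4) + 7) + 9 = 14] +9 is outermost — subtract 9 both sides, so sub: (x - 4) + 7 = 5.
Step 2. [(x - 4) + 7 = 5] subtract 7: x sits inside (… + 7), so sub: x - 4 = -2.
Step 3. [x - 4 = -2] peel the -4: add 4 from each side ⇒ sub: x = 2.

Answer: x ∈ {2}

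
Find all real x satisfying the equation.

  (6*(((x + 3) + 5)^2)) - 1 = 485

Step 1. [(6*(((x + 3) + 5)^2)) - 1 = 485] -1 is outermost — add 1 both sides ⇒ sub: 6*(((x + 3) + 5)^2) = 486.
Step 2. [6*(((x + 3) + 5)^2) = 486] divide by the outer 6. So div: ((x + 3) + 5)^2 = 81.
Step 3. [((x + 3) + 5)^2 = 81] √ both sides: 81 ≥ 0 gives two branches. So sqrt: (x + 3) + 5 = 9 or -9.
Step 4. [(x + 3) + 5 = 9 or -9] peel the +5: subtract 5 from each side, so sub: x + 3 = 4 or -14.
Step 5. [x + 3 = 4 or -14] peel the +3: subtract 3 from each side. So sub: x = 1 or -17.

Answer: x ∈ {-17, 1}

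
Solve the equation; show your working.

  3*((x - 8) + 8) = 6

Step 1. [3*((x - 8) + 8) = 6] leading coefficient 3: divide by 3, so div: (x - 8) + 8 = 2.
Step 2. [(x - 8) + 8 = 2] 8 comes off first (subtract 8). So sub: x - 8 = -6.
Step 3. [x - 8 = -6] peel the -8: add 8 from each side ⇒ sub: x = 2.

Answer: x ∈ {2}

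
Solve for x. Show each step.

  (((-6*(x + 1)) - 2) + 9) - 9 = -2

Step 1. [(((-6*(x + 1)) - 2) + 9) - 9 = -2] -9 is outermost — add 9 both sides. So sub: ((-6*(x + 1)) - 2) + 9 = 7.
Step 2. [((-6*(x + 1)) - 2) + 9 = 7] subtract 9: x sits inside (… + 9), so sub: (-6*(x + 1)) - 2 = -2.
Step 3. [(-6*(x + 1)) - 2 = -2] -2 is outermost — add 2 both sides ⇒ sub: -6*(x + 1) = 0.
Step 4. [-6*(x + 1) = 0] -6 out front; divide by -6 ⇒ div: x + 1 = 0.
Step 5. [x + 1 = 0] peel the +1: subtract 1 from each side. So sub: x = -1.

Answer: x ∈ {-1}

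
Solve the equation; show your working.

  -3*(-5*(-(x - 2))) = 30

Step 1. [-3*(-5*(-(x - 2))) = 30] LHS = -3·(…); ÷-3 both sides. So div: -5*(-(x - 2)) = -10.
Step 2. [-5*(-(x - 2)) = -10] divide by the outer -5 ⇒ div: -(x - 2) = 2.
Step 3. [-(x - 2) = 2] leading − — multiply by −1 ⇒ neg: x - 2 = -2.
Step 4. [x - 2 = -2] peel the -2: add 2 from each side ⇒ sub: x = 0.

Answer: x ∈ {0}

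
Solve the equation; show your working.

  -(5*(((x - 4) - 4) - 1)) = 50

Step 1. [-(5*(((x - 4) - 4) - 1)) = 50] flip signs both sides, so neg: 5*(((x - 4) - 4) - 1) = -50.
Step 2. [5*(((x - 4) - 4) - 1) = -50] 5·(inner) — divide through by 5. So div: ((x - 4) - 4) - 1 = -10.
Step 3. [((x - 4) - 4) - 1 = -10] add 1: x sits inside (… - 1). So sub: (x - 4) - 4 = -9.
Step 4. [(x - 4) - 4 = -9] peel the -4: add 4 from each side, so sub: x - 4 = -5.
Step 5. [x - 4 = -5] the outer -4 inverts by adding 4 ⇒ sub: x = -1.

Answer: x ∈ {-1}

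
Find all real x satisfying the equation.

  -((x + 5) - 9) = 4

Step 1. [-((x + 5) - 9) = 4] leading − — multiply by −1, so neg: (x + 5) - 9 = -4.
Step 2. [(x + 5) - 9 = -4] 9 comes off first (add 9) ⇒ sub: x + 5 = 5.
Step 3. [x + 5 = 5] 5 comes off first (subtract 5), so sub: x = 0.

Answer: x ∈ {0}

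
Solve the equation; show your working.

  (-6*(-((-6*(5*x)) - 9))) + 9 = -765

Step 1. [(-6*(-((-6*(5*x)) - 9))) + 9 = -765] +9 is outermost — subtract 9 both sides. So sub: -6*(-((-6*(5*x)) - 9)) = -774.
Step 2. [-6*(-((-6*(5*x)) - 9)) = -774] LHS = -6·(…); ÷-6 both sides. So div: -((-6*(5*x)) - 9) = 129.
Step 3. [-((-6*(5*x)) - 9) = 129] flip signs both sides ⇒ neg: (-6*(5*x)) - 9 = -129.
Step 4. [(-6*(5*x)) - 9 = -129] -9 is outermost — add 9 both sides. So sub: -6*(5*x) = -120.
Step 5. [-6*(5*x) = -120] leading coefficient -6: divide by -6. So div: 5*x = 20.
Step 6. [5*x = 20] LHS = 5·(…); ÷5 both sides ⇒ div: x = 4.

Answer: x ∈ {4}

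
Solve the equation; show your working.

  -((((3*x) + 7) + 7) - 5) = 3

Step 1. [-((((3*x) + 7) + 7) - 5) = 3] LHS negated; negate both sides. So neg: (((3*x) + 7) + 7) - 5 = -3.
Step 2. [(((3*x) + 7) + 7) - 5 = -3] the outer -5 inverts by adding 5, so sub: ((3*x) + 7) + 7 = 2.
Step 3. [((3*x) + 7) + 7 = 2] the outer +7 inverts by subtracting 7 ⇒ sub: (3*x) + 7 = -5.
Step 4. [(3*x) + 7 = -5] the outer +7 inverts by subtracting 7. So sub: 3*x = -12.
Step 5. [3*x = -12] LHS = 3·(…); ÷3 both sides, so div: x = -4.

Answer: x ∈ {-4}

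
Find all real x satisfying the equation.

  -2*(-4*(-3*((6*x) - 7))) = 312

Step 1. [-2*(-4*(-3*((6*x) - 7))) = 312] divide by the outer -2. So div: -4*(-3*((6*x) - 7)) = -156.
Step 2. [-4*(-3*((6*x) - 7)) = -156] -4·(inner) — divide through by -4, so div: -3*((6*x) - 7) = 39.
Step 3. [-3*((6*x) - 7) = 39] leading coefficient -3: divide by -3. So div: (6*x) - 7 = -13.
Step 4. [(6*x) - 7 = -13] peel the -7: add 7 from each side, so sub: 6*x = -6.
Step 5. [6*x = -6] 6 out front; divide by 6 ⇒ div: x = -1.

Answer: x ∈ {-1}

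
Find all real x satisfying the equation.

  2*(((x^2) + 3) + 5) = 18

Step 1. [2*(((x^2) + 3) + 5) = 18] LHS = 2·(…); ÷2 both sides, so div: ((x^2) + 3) + 5 = 9.
Step 2. [((x^2) + 3) + 5 = 9] peel the +5: subtract 5 from each side. So sub: (x^2) + 3 = 4.
Step 3. [(x^2) + 3 = 4] the outer +3 inverts by subtracting 3 ⇒ sub: x^2 = 1.
Step 4. [x^2 = 1] √ both sides: 1 ≥ 0 gives two branches, so sqrt: x = 1 or -1.

Answer: x ∈ {-1, 1}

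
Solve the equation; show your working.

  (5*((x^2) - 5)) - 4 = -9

Step 1. [(5*((x^2) - 5)) - 4 = -9] peel the -4: add 4 from each side ⇒ sub: 5*((x^2) - 5) = -5.
Step 2. [5*((x^2) - 5) = -5] 5·(inner) — divide through by 5 ⇒ div: (x^2) - 5 = -1.
Step 3. [(x^2) - 5 = -1] add 5: x sits inside (… - 5) ⇒ sub: x^2 = 4.
Step 4. [x^2 = 4] √ both sides: 4 ≥ 0 gives two branches. So sqrt: x = 2 or -2.

Answer: x ∈ {-2, 2}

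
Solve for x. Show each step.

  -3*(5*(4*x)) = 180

Step 1. [-3*(5*(4*x)) = 180] -3·(inner) — divide through by -3, so div: 5*(4*x) = -60.
Step 2. [5*(4*x) = -60] divide by the outer 5 ⇒ div: 4*x = -12.
Step 3. [4*x = -12] leading coefficient 4: divide by 4, so div: x = -3.

Answer: x ∈ {-3}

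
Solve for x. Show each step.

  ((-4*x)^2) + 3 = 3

Step 1. [((-4*x)^2) + 3 = 3] +3 is outermost — subtract 3 both sides, so sub: (-4*x)^2 = 0.
Step 2. [(-4*x)^2 = 0] LHS squared, RHS 0 ≥ 0: apply √ (±), so sqrt: -4*x = 0.
Step 3. [-4*x = 0] -4 out front; divide by -4 ⇒ div: x = 0.

Answer: x ∈ {0}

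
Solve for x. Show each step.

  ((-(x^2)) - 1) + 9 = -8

Step 1. [((-(x^2)) - 1) + 9 = -8] 9 comes off first (subtract 9). So sub: (-(x^2)) - 1 = -17.
Step 2. [(-(x^2)) - 1 = -17] peel the -1: add 1 from each side. So sub: -(x^2) = -16.
Step 3. [-(x^2) = -16] flip signs both sides, so neg: x^2 = 16.
Step 4. [x^2 = 16] √ both sides: 16 ≥ 0 gives two branches. So sqrt: x = 4 or -4.

Answer: x ∈ {-4, 4}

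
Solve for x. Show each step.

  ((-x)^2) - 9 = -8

Step 1. [((-x)^2) - 9 = -8] add 9: x sits inside (… - 9), so sub: (-x)^2 = 1.
Step 2. [(-x)^2 = 1] LHS squared, RHS 1 ≥ 0: apply √ (±), so sqrt: -x = 1 or -1.
Step 3. [-x = 1 or -1] flip signs both sides. So neg: x = -1 or 1.

Answer: x ∈ {-1, 1}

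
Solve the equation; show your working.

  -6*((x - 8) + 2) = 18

Step 1. [-6*((x - 8) + 2) = 18] LHS = -6·(…); ÷-6 both sides ⇒ div: (x - 8) + 2 = -3.
Step 2. [(x - 8) + 2 = -3] 2 comes off first (subtract 2) ⇒ sub: x - 8 = -5.
Step 3. [x - 8 = -5] 8 comes off first (add 8), so sub: x = 3.

Answer: x ∈ {3}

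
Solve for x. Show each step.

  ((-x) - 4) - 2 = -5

Step 1. [((-x) - 4) - 2 = -5] peel the -2: add 2 from each side, so sub: (-x) - 4 = -3.
Step 2. [(-x) - 4 = -3] -4 is outermost — add 4 both sides ⇒ sub: -x = 1.
Step 3. [-x = 1] flip signs both sides ⇒ neg: x = -1.

Answer: x ∈ {-1}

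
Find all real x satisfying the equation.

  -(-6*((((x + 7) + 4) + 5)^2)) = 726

Step 1. [-(-6*((((x + 7) + 4) + 5)^2)) = 726] leading − — multiply by −1. So neg: -6*((((x + 7) + 4) + 5)^2) = -726.
Step 2. [-6*((((x + 7) + 4) + 5)^2) = -726] divide by the outer -6 ⇒ div: (((x + 7) + 4) + 5)^2 = 121.
Step 3. [(((x + 7) + 4) + 5)^2 = 121] √ both sides: 121 ≥ 0 gives two branches, so sqrt: ((x + 7) + 4) + 5 = 11 or -11.
Step 4. [((x + 7) + 4) + 5 = 11 or -11] subtract 5: x sits inside (… + 5) ⇒ sub: (x + 7) + 4 = 6 or -16.
Step 5. [(x + 7) + 4 = 6 or -16] peel the +4: subtract 4 from each side, so sub: x + 7 = 2 or -20.
Step 6. [x + 7 = 2 or -20] +7 is outermost — subtract 7 both sides. So sub: x = -5 or -27.

Answer: x ∈ {-27, -5}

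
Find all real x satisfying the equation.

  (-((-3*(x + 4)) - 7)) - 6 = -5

Step 1. [(-((-3*(x + 4)) - 7)) - 6 = -5] peel the -6: add 6 from each side ⇒ sub: -((-3*(x + 4)) - 7) = 1.
Step 2. [-((-3*(x + 4)) - 7) = 1] flip signs both sides ⇒ neg: (-3*(x + 4)) - 7 = -1.
Step 3. [(-3*(x + 4)) - 7 = -1] peel the -7: add 7 from each side ⇒ sub: -3*(x + 4) = 6.
Step 4. [-3*(x + 4) = 6] LHS = -3·(…); ÷-3 both sides. So div: x + 4 = -2.
Step 5. [x + 4 = -2] the outer +4 inverts by subtracting 4, so sub: x = -6.

Answer: x ∈ {-6}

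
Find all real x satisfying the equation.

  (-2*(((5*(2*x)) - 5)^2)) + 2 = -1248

Step 1. [(-2*(((5*(2*x)) - 5)^2)) + 2 = -1248] +2 is outermost — subtract 2 both sides ⇒ sub: -2*(((5*(2*x)) - 5)^2) = -1250.
Step 2. [-2*(((5*(2*x)) - 5)^2) = -1250] LHS = -2·(…); ÷-2 both sides. So div: ((5*(2*x)) - 5)^2 = 625.
Step 3. [((5*(2*x)) - 5)^2 = 625] LHS squared, RHS 625 ≥ 0: apply √ (±) ⇒ sqrt: (5*(2*x)) - 5 = 25 or -25.
Step 4. [(5*(2*x)) - 5 = 25 or -25] peel the -5: add 5 from each side. So sub: 5*(2*x) = 30 or -20.
Step 5. [5*(2*x) = 30 or -20] LHS = 5·(…); ÷5 both sides ⇒ div: 2*x = 6 or -4.
Step 6. [2*x = 6 or -4] 2·(inner) — divide through by 2 ⇒ div: x = 3 or -2.

Answer: x ∈ {-2, 3}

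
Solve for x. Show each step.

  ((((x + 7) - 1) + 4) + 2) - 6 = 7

Step 1. [((((x + 7) - 1) + 4) + 2) - 6 = 7] 6 comes off first (add 6). So sub: (((x + 7) - 1) + 4) + 2 = 13.
Step 2. [(((x + 7) - 1) + 4) + 2 = 13] the outer +2 inverts by subtracting 2, so sub: ((x + 7) - 1) + 4 = 11.
Step 3. [((x + 7) - 1) + 4 = 11] the outer +4 inverts by subtracting 4, so sub: (x + 7) - 1 = 7.
Step 4. [(x + 7) - 1 = 7] add 1: x sits inside (… - 1). So sub: x + 7 = 8.
Step 5. [x + 7 = 8] +7 is outermost — subtract 7 both sides ⇒ sub: x = 1.

Answer: x ∈ {1}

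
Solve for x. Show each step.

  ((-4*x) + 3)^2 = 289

Step 1. [((-4*x) + 3)^2 = 289] LHS squared, RHS 289 ≥ 0: apply √ (±). So sqrt: (-4*x) + 3 = 17 or -17.
Step 2. [(-4*x) + 3 = 17 or -17] subtract 3: x sits inside (… + 3) ⇒ sub: -4*x = 14 or -20.
Step 3. [-4*x = 14 or -20] divide by the outer -4. So div: x = -7/2 or 5.

Answer: x ∈ {-7/2, 5}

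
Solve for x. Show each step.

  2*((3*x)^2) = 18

Step 1. [2*((3*x)^2) = 18] divide by the outer 2 ⇒ div: (3*x)^2 = 9.
Step 2. [(3*x)^2 = 9] LHS squared, RHS 9 ≥ 0: apply √ (±). So sqrt: 3*x = 3 or -3.
Step 3. [3*x = 3 or -3] 3 out front; divide by 3 ⇒ div: x = 1 or -1.

Answer: x ∈ {-1, 1}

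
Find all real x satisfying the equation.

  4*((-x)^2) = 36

Step 1. [4*((-x)^2) = 36] leading coefficient 4: divide by 4, so div: (-x)^2 = 9.
Step 2. [(-x)^2 = 9] LHS squared, RHS 9 ≥ 0: apply √ (±), so sqrt: -x = 3 or -3.
Step 3. [-x = 3 or -3] flip signs both sides, so neg: x = -3 or 3.

Answer: x ∈ {-3, 3}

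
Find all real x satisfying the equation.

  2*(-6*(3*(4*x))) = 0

Step 1. [2*(-6*(3*(4*x))) = 0] LHS = 2·(…); ÷2 both sides. So div: -6*(3*(4*x)) = 0.
Step 2. [-6*(3*(4*x)) = 0] LHS = -6·(…); ÷-6 both sides ⇒ div: 3*(4*x) = 0.
Step 3. [3*(4*x) = 0] 3 out front; divide by 3, so div: 4*x = 0.
Step 4. [4*x = 0] 4 out front; divide by 4, so div: x = 0.

Answer: x ∈ {0}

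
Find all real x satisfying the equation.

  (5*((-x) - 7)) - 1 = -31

Step 1. [(5*((-x) - 7)) - 1 = -31] -1 is outermost — add 1 both sides. So sub: 5*((-x) - 7) = -30.
Step 2. [5*((-x) - 7) = -30] divide by the outer 5, so div: (-x) - 7 = -6.
Step 3. [(-x) - 7 = -6] 7 comes off first (add 7). So sub: -x = 1.
Step 4. [-x = 1] flip signs both sides. So neg: x = -1.

Answer: x ∈ {-1}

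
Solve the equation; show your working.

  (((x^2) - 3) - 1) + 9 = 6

Step 1. [(((x^2) - 3) - 1) + 9 = 6] the outer +9 inverts by subtracting 9 ⇒ sub: ((x^2) - 3) - 1 = -3.
Step 2. [((x^2) - 3) - 1 = -3] -1 is outermost — add 1 both sides. So sub: (x^2) - 3 = -2.
Step 3. [(x^2) - 3 = -2] -3 is outermost — add 3 both sides ⇒ sub: x^2 = 1.
Step 4. [x^2 = 1] √ both sides: 1 ≥ 0 gives two branches, so sqrt: x = 1 or -1.

Answer: x ∈ {-1, 1}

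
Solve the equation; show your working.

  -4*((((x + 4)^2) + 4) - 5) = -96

Step 1. [-4*((((x + 4)^2) + 4) - 5) = -96] divide by the outer -4, so div: (((x + 4)^2) + 4) - 5 = 24.
Step 2. [(((x + 4)^2) + 4) - 5 = 24] peel the -5: add 5 from each side, so sub: ((x + 4)^2) + 4 = 29.
Step 3. [((x + 4)^2) + 4 = 29] +4 is outermost — subtract 4 both sides ⇒ sub: (x + 4)^2 = 25.
Step 4. [(x + 4)^2 = 25] √ both sides: 25 ≥ 0 gives two branches ⇒ sqrt: x + 4 = 5 or -5.
Step 5. [x + 4 = 5 or -5] the outer +4 inverts by subtracting 4, so sub: x = 1 or -9.

Answer: x ∈ {-9, 1}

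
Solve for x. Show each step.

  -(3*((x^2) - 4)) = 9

Step 1. [-(3*((x^2) - 4)) = 9] leading − — multiply by −1 ⇒ neg: 3*((x^2) - 4) = -9.
Step 2. [3*((x^2) - 4) = -9] 3 out front; divide by 3 ⇒ div: (x^2) - 4 = -3.
Step 3. [(x^2) - 4 = -3] 4 comes off first (add 4), so sub: x^2 = 1.
Step 4. [x^2 = 1] √ both sides: 1 ≥ 0 gives two branches ⇒ sqrt: x = 1 or -1.

Answer: x ∈ {-1, 1}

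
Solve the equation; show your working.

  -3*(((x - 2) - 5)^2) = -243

Step 1. [-3*(((x - 2) - 5)^2) = -243] -3 out front; divide by -3, so div: ((x - 2) - 5)^2 = 81.
Step 2. [((x - 2) - 5)^2 = 81] √ both sides: 81 ≥ 0 gives two branches. So sqrt: (x - 2) - 5 = 9 or -9.
Step 3. [(x - 2) - 5 = 9 or -9] 5 comes off first (add 5), so sub: x - 2 = 14 or -4.
Step 4. [x - 2 = 14 or -4] 2 comes off first (add 2), so sub: x = 16 or -2.

Answer: x ∈ {-2, 16}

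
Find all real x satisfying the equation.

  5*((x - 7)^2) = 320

Step 1. [5*((x - 7)^2) = 320] 5·(inner) — divide through by 5. So div: (x - 7)^2 = 64.
Step 2. [(x - 7)^2 = 64] LHS squared, RHS 64 ≥ 0: apply √ (±), so sqrt: x - 7 = 8 or -8.
Step 3. [x - 7 = 8 or -8] -7 is outermost — add 7 both sides ⇒ sub: x = 15 or -1.

Answer: x ∈ {-1, 15}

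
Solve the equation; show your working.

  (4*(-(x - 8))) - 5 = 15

Step 1. [(4*(-(x - 8))) - 5 = 15] peel the -5: add 5 from each side ⇒ sub: 4*(-(x - 8)) = 20.
Step 2. [4*(-(x - 8)) = 20] divide by the outer 4 ⇒ div: -(x - 8) = 5.
Step 3. [-(x - 8) = 5] LHS negated; negate both sides, so neg: x - 8 = -5.
Step 4. [x - 8 = -5] 8 comes off first (add 8) ⇒ sub: x = 3.

Answer: x ∈ {3}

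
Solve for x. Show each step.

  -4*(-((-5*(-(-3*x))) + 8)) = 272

Step 1. [-4*(-((-5*(-(-3*x))) + 8)) = 272] divide by the outer -4. So div: -((-5*(-(-3*x))) + 8) = -68.
Step 2. [-((-5*(-(-3*x))) + 8) = -68] LHS negated; negate both sides, so neg: (-5*(-(-3*x))) + 8 = 68.
Step 3. [(-5*(-(-3*x))) + 8 = 68] subtract 8: x sits inside (… + 8). So sub: -5*(-(-3*x)) = 60.
Step 4. [-5*(-(-3*x)) = 60] -5 out front; divide by -5, so div: -(-3*x) = -12.
Step 5. [-(-3*x) = -12] LHS negated; negate both sides. So neg: -3*x = 12.
Step 6. [-3*x = 12] divide by the outer -3. So div: x = -4.

Answer: x ∈ {-4}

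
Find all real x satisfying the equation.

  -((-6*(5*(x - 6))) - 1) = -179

Step 1. [-((-6*(5*(x - 6))) - 1) = -179] leading − — multiply by −1 ⇒ neg: (-6*(5*(x - 6))) - 1 = 179.
Step 2. [(-6*(5*(x - 6))) - 1 = 179] peel the -1: add 1 from each side ⇒ sub: -6*(5*(x - 6)) = 180.
Step 3. [-6*(5*(x - 6)) = 180] -6 out front; divide by -6 ⇒ div: 5*(x - 6) = -30.
Step 4. [5*(x - 6) = -30] leading coefficient 5: divide by 5 ⇒ div: x - 6 = -6.
Step 5. [x - 6 = -6] peel the -6: add 6 from each side ⇒ sub: x = 0.

Answer: x ∈ {0}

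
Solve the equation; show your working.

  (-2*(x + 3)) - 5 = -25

Step 1. [(-2*(x + 3)) - 5 = -25] the outer -5 inverts by adding 5 ⇒ sub: -2*(x + 3) = -20.
Step 2. [-2*(x + 3) = -20] LHS = -2·(…); ÷-2 both sides. So div: x + 3 = 10.
Step 3. [x + 3 = 10] the outer +3 inverts by subtracting 3. So sub: x = 7.

Answer: x ∈ {7}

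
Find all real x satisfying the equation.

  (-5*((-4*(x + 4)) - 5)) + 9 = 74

Step 1. [(-5*((-4*(x + 4)) - 5)) + 9 = 74] 9 comes off first (subtract 9). So sub: -5*((-4*(x + 4)) - 5) = 65.
Step 2. [-5*((-4*(x + 4)) - 5) = 65] leading coefficient -5: divide by -5. So div: (-4*(x + 4)) - 5 = -13.
Step 3. [(-4*(x + 4)) - 5 = -13] peel the -5: add 5 from each side, so sub: -4*(x + 4) = -8.
Step 4. [-4*(x + 4) = -8] leading coefficient -4: divide by -4, so div: x + 4 = 2.
Step 5. [x + 4 = 2] 4 comes off first (subtract 4), so sub: x = -2.

Answer: x ∈ {-2}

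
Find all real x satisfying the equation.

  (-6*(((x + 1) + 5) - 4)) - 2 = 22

Step 1. [(-6*(((x + 1) + 5) - 4)) - 2 = 22] -2 is outermost — add 2 both sides, so sub: -6*(((x + 1) + 5) - 4) = 24.
Step 2. [-6*(((x + 1) + 5) - 4) = 24] LHS = -6·(…); ÷-6 both sides, so div: ((x + 1) + 5) - 4 = -4.
Step 3. [((x + 1) + 5) - 4 = -4] peel the -4: add 4 from each side, so sub: (x + 1) + 5 = 0.
Step 4. [(x + 1) + 5 = 0] 5 comes off first (subtract 5). So sub: x + 1 = -5.
Step 5. [x + 1 = -5] the outer +1 inverts by subtracting 1 ⇒ sub: x = -6.

Answer: x ∈ {-6}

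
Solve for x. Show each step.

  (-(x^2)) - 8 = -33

Step 1. [(-(x^2)) - 8 = -33] add 8: x sits inside (… - 8), so sub: -(x^2) = -25.
Step 2. [-(x^2) = -25] flip signs both sides, so neg: x^2 = 25.
Step 3. [x^2 = 25] √ both sides: 25 ≥ 0 gives two branches, so sqrt: x = 5 or -5.

Answer: x ∈ {-5, 5}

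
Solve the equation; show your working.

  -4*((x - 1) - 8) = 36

Step 1. [-4*((x - 1) - 8) = 36] -4 out front; divide by -4 ⇒ div: (x - 1) - 8 = -9.
Step 2. [(x - 1) - 8 = -9] the outer -8 inverts by adding 8, so sub: x - 1 = -1.
Step 3. [x - 1 = -1] the outer -1 inverts by adding 1, so sub: x = 0.

Answer: x ∈ {0}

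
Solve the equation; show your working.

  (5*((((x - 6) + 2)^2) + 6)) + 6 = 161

Step 1. [(5*((((x - 6) + 2)^2) + 6)) + 6 = 161] subtract 6: x sits inside (… + 6) ⇒ sub: 5*((((x - 6) + 2)^2) + 6) = 155.
Step 2. [5*((((x - 6) + 2)^2) + 6) = 155] 5·(inner) — divide through by 5. So div: (((x - 6) + 2)^2) + 6 = 31.
Step 3. [(((x - 6) + 2)^2) + 6 = 31] +6 is outermost — subtract 6 both sides ⇒ sub: ((x - 6) + 2)^2 = 25.
Step 4. [((x - 6) + 2)^2 = 25] 25 ≥ 0, LHS is (·)² — take ±√. So sqrt: (x - 6) + 2 = 5 or -5.
Step 5. [(x - 6) + 2 = 5 or -5] +2 is outermost — subtract 2 both sides. So sub: x - 6 = 3 or -7.
Step 6. [x - 6 = 3 or -7] 6 comes off first (add 6). So sub: x = 9 or -1.

Answer: x ∈ {-1, 9}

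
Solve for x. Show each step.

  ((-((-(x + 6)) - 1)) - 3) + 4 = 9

Step 1. [((-((-(x + 6)) - 1)) - 3) + 4 = 9] peel the +4: subtract 4 from each side. So sub: (-((-(x + 6)) - 1)) - 3 = 5.
Step 2. [(-((-(x + 6)) - 1)) - 3 = 5] 3 comes off first (add 3) ⇒ sub: -((-(x + 6)) - 1) = 8.
Step 3. [-((-(x + 6)) - 1) = 8] leading − — multiply by −1 ⇒ neg: (-(x + 6)) - 1 = -8.
Step 4. [(-(x + 6)) - 1 = -8] the outer -1 inverts by adding 1, so sub: -(x + 6) = -7.
Step 5. [-(x + 6) = -7] LHS negated; negate both sides, so neg: x + 6 = 7.
Step 6. [x + 6 = 7] peel the +6: subtract 6 from each side. So sub: x = 1.

Answer: x ∈ {1}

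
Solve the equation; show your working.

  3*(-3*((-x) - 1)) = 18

Step 1. [3*(-3*((-x) - 1)) = 18] 3·(inner) — divide through by 3. So div: -3*((-x) - 1) = 6.
Step 2. [-3*((-x) - 1) = 6] leading coefficient -3: divide by -3 ⇒ div: (-x) - 1 = -2.
Step 3. [(-x) - 1 = -2] 1 comes off first (add 1). So sub: -x = -1.
Step 4. [-x = -1] flip signs both sides, so neg: x = 1.

Answer: x ∈ {1}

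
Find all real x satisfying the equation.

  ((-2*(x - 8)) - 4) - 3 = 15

Step 1. [((-2*(x - 8)) - 4) - 3 = 15] peel the -3: add 3 from each side, so sub: (-2*(x - 8)) - 4 = 18.
Step 2. [(-2*(x - 8)) - 4 = 18] the outer -4 inverts by adding 4 ⇒ sub: -2*(x - 8) = 22.
Step 3. [-2*(x - 8) = 22] -2 out front; divide by -2. So div: x - 8 = -11.
Step 4. [x - 8 = -11] the outer -8 inverts by adding 8 ⇒ sub: x = -3.

Answer: x ∈ {-3}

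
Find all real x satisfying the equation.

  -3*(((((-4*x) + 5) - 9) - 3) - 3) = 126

Step 1. [-3*(((((-4*x) + 5) - 9) - 3) - 3) = 126] -3 out front; divide by -3 ⇒ div: ((((-4*x) + 5) - 9) - 3) - 3 = -42.
Step 2. [((((-4*x) + 5) - 9) - 3) - 3 = -42] the outer -3 inverts by adding 3, so sub: (((-4*x) + 5) - 9) - 3 = -39.
Step 3. [(((-4*x) + 5) - 9) - 3 = -39] add 3: x sits inside (… - 3). So sub: ((-4*x) + 5) - 9 = -36.
Step 4. [((-4*x) + 5) - 9 = -36] 9 comes off first (add 9). So sub: (-4*x) + 5 = -27.
Step 5. [(-4*x) + 5 = -27] +5 is outermost — subtract 5 both sides. So sub: -4*x = -32.
Step 6. [-4*x = -32] -4 out front; divide by -4 ⇒ div: x = 8.

Answer: x ∈ {8}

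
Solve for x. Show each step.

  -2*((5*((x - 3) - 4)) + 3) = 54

Step 1. [-2*((5*((x - 3) - 4)) + 3) = 54] -2 out front; divide by -2, so div: (5*((x - 3) - 4)) + 3 = -27.
Step 2. [(5*((x - 3) - 4)) + 3 = -27] subtract 3: x sits inside (… + 3), so sub: 5*((x - 3) - 4) = -30.
Step 3. [5*((x - 3) - 4) = -30] 5·(inner) — divide through by 5, so div: (x - 3) - 4 = -6.
Step 4. [(x - 3) - 4 = -6] add 4: x sits inside (… - 4). So sub: x - 3 = -2.
Step 5. [x - 3 = -2] the outer -3 inverts by adding 3 ⇒ sub: x = 1.

Answer: x ∈ {1}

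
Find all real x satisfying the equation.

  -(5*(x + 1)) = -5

Step 1. [-(5*(x + 1)) = -5] flip signs both sides ⇒ neg: 5*(x + 1) = 5.
Step 2. [5*(x + 1) = 5] 5 out front; divide by 5, so div: x + 1 = 1.
Step 3. [x + 1 = 1] 1 comes off first (subtract 1). So sub: x = 0.

Answer: x ∈ {0}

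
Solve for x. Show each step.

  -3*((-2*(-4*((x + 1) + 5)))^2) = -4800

Step 1. [-3*((-2*(-4*((x + 1) + 5)))^2) = -4800] -3·(inner) — divide through by -3. So div: (-2*(-4*((x + 1) + 5)))^2 = 1600.
Step 2. [(-2*(-4*((x + 1) + 5)))^2 = 1600] LHS squared, RHS 1600 ≥ 0: apply √ (±), so sqrt: -2*(-4*((x + 1) + 5)) = 40 or -40.
Step 3. [-2*(-4*((x + 1) + 5)) = 40 or -40] divide by the outer -2 ⇒ div: -4*((x + 1) + 5) = -20 or 20.
Step 4. [-4*((x + 1) + 5) = -20 or 20] divide by the outer -4, so div: (x + 1) + 5 = 5 or -5.
Step 5. [(x + 1) + 5 = 5 or -5] subtract 5: x sits inside (… + 5), so sub: x + 1 = 0 or -10.
Step 6. [x + 1 = 0 or -10] +1 is outermost — subtract 1 both sides, so sub: x = -1 or -11.

Answer: x ∈ {-11, -1}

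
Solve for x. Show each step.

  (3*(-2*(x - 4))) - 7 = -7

Step 1. [(3*(-2*(x - 4))) - 7 = -7] peel the -7: add 7 from each side ⇒ sub: 3*(-2*(x - 4)) = 0.
Step 2. [3*(-2*(x - 4)) = 0] 3·(inner) — divide through by 3 ⇒ div: -2*(x - 4) = 0.
Step 3. [-2*(x - 4) = 0] -2·(inner) — divide through by -2, so div: x - 4 = 0.
Step 4. [x - 4 = 0] add 4: x sits inside (… - 4) ⇒ sub: x = 4.

Answer: x ∈ {4}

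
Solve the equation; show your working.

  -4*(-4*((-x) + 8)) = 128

Step 1. [-4*(-4*((-x) + 8)) = 128] LHS = -4·(…); ÷-4 both sides. So div: -4*((-x) + 8) = -32.
Step 2. [-4*((-x) + 8) = -32] -4·(inner) — divide through by -4, so div: (-x) + 8 = 8.
Step 3. [(-x) + 8 = 8] +8 is outermost — subtract 8 both sides ⇒ sub: -x = 0.
Step 4. [-x = 0] leading − — multiply by −1 ⇒ neg: x = 0.

Answer: x ∈ {0}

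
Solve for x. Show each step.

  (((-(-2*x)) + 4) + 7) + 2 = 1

Step 1. [(((-(-2*x)) + 4) + 7) + 2 = 1] peel the +2: subtract 2 from each side. So sub: ((-(-2*x)) + 4) + 7 = -1.
Step 2. [((-(-2*x)) + 4) + 7 = -1] 7 comes off first (subtract 7). So sub: (-(-2*x)) + 4 = -8.
Step 3. [(-(-2*x)) + 4 = -8] 4 comes off first (subtract 4) ⇒ sub: -(-2*x) = -12.
Step 4. [-(-2*x) = -12] flip signs both sides. So neg: -2*x = 12.
Step 5. [-2*x = 12] -2·(inner) — divide through by -2, so div: x = -6.

Answer: x ∈ {-6}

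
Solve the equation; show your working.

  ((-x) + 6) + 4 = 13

Step 1. [((-x) + 6) + 4 = 13] subtract 4: x sits inside (… + 4), so sub: (-x) + 6 = 9.
Step 2. [(-x) + 6 = 9] +6 is outermost — subtract 6 both sides, so sub: -x = 3.
Step 3. [-x = 3] flip signs both sides. So neg: x = -3.

Answer: x ∈ {-3}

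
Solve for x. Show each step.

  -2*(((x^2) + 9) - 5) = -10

Step 1. [-2*(((x^2) + 9) - 5) = -10] divide by the outer -2. So div: ((x^2) + 9) - 5 = 5.
Step 2. [((x^2) + 9) - 5 = 5] peel the -5: add 5 from each side ⇒ sub: (x^2) + 9 = 10.
Step 3. [(x^2) + 9 = 10] the outer +9 inverts by subtracting 9 ⇒ sub: x^2 = 1.
Step 4. [x^2 = 1] √ both sides: 1 ≥ 0 gives two branches, so sqrt: x = 1 or -1.

Answer: x ∈ {-1, 1}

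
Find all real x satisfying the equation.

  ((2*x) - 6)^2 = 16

Step 1. [((2*x) - 6)^2 = 16] 16 ≥ 0, LHS is (·)² — take ±√ ⇒ sqrt: (2*x) - 6 = 4 or -4.
Step 2. [(2*x) - 6 = 4 or -4] common factor 2 (LHS and 4 or -4) — divide through ⇒ factor: x - 3 = 2 or -2.
Step 3. [x - 3 = 2 or -2] peel the -3: add 3 from each side. So sub: x = 5 or 1.

Answer: x ∈ {1, 5}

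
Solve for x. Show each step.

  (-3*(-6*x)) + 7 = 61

Step 1. [(-3*(-6*x)) + 7 = 61] 7 comes off first (subtract 7). So sub: -3*(-6*x) = 54.
Step 2. [-3*(-6*x) = 54] LHS = -3·(…); ÷-3 both sides, so div: -6*x = -18.
Step 3. [-6*x = -18] leading coefficient -6: divide by -6 ⇒ div: x = 3.

Answer: x ∈ {3}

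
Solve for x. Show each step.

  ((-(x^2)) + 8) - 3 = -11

Step 1. [((-(x^2)) + 8) - 3 = -11] -3 is outermost — add 3 both sides ⇒ sub: (-(x^2)) + 8 = -8.
Step 2. [(-(x^2)) + 8 = -8] +8 is outermost — subtract 8 both sides ⇒ sub: -(x^2) = -16.
Step 3. [-(x^2) = -16] flip signs both sides. So neg: x^2 = 16.
Step 4. [x^2 = 16] √ both sides: 16 ≥ 0 gives two branches. So sqrt: x = 4 or -4.

Answer: x ∈ {-4, 4}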